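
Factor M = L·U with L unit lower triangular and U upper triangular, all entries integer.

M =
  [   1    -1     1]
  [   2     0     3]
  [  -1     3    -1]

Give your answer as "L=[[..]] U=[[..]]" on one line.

  R1 -= 2·R0 → [0,2,1]
  R2 -= -1·R0 → [0,2,0]
  R2 -= 1·R1 → [0,0,-1]

L=[[1,0,0],[2,1,0],[-1,1,1]] U=[[1,-1,1],[0,2,1],[0,0,-1]]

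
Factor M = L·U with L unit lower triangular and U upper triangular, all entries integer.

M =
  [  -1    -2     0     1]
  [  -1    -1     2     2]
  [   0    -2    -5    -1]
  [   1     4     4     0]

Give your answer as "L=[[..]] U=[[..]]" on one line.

L=[[1,0,0,0],[1,1,0,0],[0,-2,1,0],[-1,2,0,1]] U=[[-1,-2,0,1],[0,1,2,1],[0,0,-1,1],[0,0,0,-1]]

  r1 -= 1·r0 → [0,1,2,1]
  r2 -= 0·r0 → [0,-2,-5,-1]
  r3 -= -1·r0 → [0,2,4,1]
  r2 -= -2·r1 → [0,0,-1,1]
  r3 -= 2·r1 → [0,0,0,-1]
  r3 -= 0·r2 → [0,0,0,-1]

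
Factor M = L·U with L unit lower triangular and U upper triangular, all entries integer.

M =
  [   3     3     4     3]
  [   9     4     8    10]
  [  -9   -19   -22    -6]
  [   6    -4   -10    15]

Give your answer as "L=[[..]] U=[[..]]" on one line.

  r1 -= 3·r0 → [0,-5,-4,1]
  r2 -= -3·r0 → [0,-10,-10,3]
  r3 -= 2·r0 → [0,-10,-18,9]
  r2 -= 2·r1 → [0,0,-2,1]
  r3 -= 2·r1 → [0,0,-10,7]
  r3 -= 5·r2 → [0,0,0,2]

L=[[1,0,0,0],[3,1,0,0],[-3,2,1,0],[2,2,5,1]] U=[[3,3,4,3],[0,-5,-4,1],[0,0,-2,1],[0,0,0,2]]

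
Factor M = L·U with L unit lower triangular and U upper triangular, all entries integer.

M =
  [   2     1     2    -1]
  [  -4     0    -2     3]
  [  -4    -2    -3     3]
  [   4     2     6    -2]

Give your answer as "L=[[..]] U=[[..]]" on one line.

L=[[1,0,0,0],[-2,1,0,0],[-2,0,1,0],[2,0,2,1]] U=[[2,1,2,-1],[0,2,2,1],[0,0,1,1],[0,0,0,-2]]

  R1 -= -2·R0 → [0,2,2,1]
  R2 -= -2·R0 → [0,0,1,1]
  R3 -= 2·R0 → [0,0,2,0]
  R2 -= 0·R1 → [0,0,1,1]
  R3 -= 0·R1 → [0,0,2,0]
  R3 -= 2·R2 → [0,0,0,-2]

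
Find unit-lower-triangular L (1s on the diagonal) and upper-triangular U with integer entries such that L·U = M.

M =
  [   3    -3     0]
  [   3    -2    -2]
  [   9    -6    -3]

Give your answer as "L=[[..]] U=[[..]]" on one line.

  R1 -= 1·R0 → [0,1,-2]
  R2 -= 3·R0 → [0,3,-3]
  R2 -= 3·R1 → [0,0,3]

L=[[1,0,0],[1,1,0],[3,3,1]] U=[[3,-3,0],[0,1,-2],[0,0,3]]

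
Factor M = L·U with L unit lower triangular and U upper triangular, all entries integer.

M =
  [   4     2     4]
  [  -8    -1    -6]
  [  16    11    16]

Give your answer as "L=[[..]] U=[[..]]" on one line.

  r1 -= -2·r0 → [0,3,2]
  r2 -= 4·r0 → [0,3,0]
  r2 -= 1·r1 → [0,0,-2]

L=[[1,0,0],[-2,1,0],[4,1,1]] U=[[4,2,4],[0,3,2],[0,0,-2]]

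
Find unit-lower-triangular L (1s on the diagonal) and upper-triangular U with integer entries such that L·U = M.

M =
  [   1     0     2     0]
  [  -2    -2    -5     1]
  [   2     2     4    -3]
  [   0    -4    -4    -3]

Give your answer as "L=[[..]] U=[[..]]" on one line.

L=[[1,0,0,0],[-2,1,0,0],[2,-1,1,0],[0,2,2,1]] U=[[1,0,2,0],[0,-2,-1,1],[0,0,-1,-2],[0,0,0,-1]]

  R1 -= -2·R0 → [0,-2,-1,1]
  R2 -= 2·R0 → [0,2,0,-3]
  R3 -= 0·R0 → [0,-4,-4,-3]
  R2 -= -1·R1 → [0,0,-1,-2]
  R3 -= 2·R1 → [0,0,-2,-5]
  R3 -= 2·R2 → [0,0,0,-1]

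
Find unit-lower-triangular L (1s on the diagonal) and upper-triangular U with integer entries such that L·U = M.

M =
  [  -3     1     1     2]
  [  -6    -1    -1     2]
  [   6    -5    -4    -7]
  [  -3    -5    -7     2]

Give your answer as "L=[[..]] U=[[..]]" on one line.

  R1 -= 2·R0 → [0,-3,-3,-2]
  R2 -= -2·R0 → [0,-3,-2,-3]
  R3 -= 1·R0 → [0,-6,-8,0]
  R2 -= 1·R1 → [0,0,1,-1]
  R3 -= 2·R1 → [0,0,-2,4]
  R3 -= -2·R2 → [0,0,0,2]

L=[[1,0,0,0],[2,1,0,0],[-2,1,1,0],[1,2,-2,1]] U=[[-3,1,1,2],[0,-3,-3,-2],[0,0,1,-1],[0,0,0,2]]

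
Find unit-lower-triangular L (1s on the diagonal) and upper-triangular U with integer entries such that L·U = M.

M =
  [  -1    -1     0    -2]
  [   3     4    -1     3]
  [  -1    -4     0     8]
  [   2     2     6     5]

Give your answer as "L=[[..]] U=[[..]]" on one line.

  R1 -= -3·R0 → [0,1,-1,-3]
  R2 -= 1·R0 → [0,-3,0,10]
  R3 -= -2·R0 → [0,0,6,1]
  R2 -= -3·R1 → [0,0,-3,1]
  R3 -= 0·R1 → [0,0,6,1]
  R3 -= -2·R2 → [0,0,0,3]

L=[[1,0,0,0],[-3,1,0,0],[1,-3,1,0],[-2,0,-2,1]] U=[[-1,-1,0,-2],[0,1,-1,-3],[0,0,-3,1],[0,0,0,3]]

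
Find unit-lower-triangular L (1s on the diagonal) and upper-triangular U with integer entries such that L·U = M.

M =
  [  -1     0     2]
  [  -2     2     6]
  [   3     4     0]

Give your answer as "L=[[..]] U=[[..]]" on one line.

  r1 -= 2·r0 → [0,2,2]
  r2 -= -3·r0 → [0,4,6]
  r2 -= 2·r1 → [0,0,2]

L=[[1,0,0],[2,1,0],[-3,2,1]] U=[[-1,0,2],[0,2,2],[0,0,2]]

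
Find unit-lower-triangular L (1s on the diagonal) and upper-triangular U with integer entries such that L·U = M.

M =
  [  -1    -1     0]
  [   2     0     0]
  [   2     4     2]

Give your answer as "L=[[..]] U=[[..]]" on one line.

L=[[1,0,0],[-2,1,0],[-2,-1,1]] U=[[-1,-1,0],[0,-2,0],[0,0,2]]

  R1 -= -2·R0 → [0,-2,0]
  R2 -= -2·R0 → [0,2,2]
  R2 -= -1·R1 → [0,0,2]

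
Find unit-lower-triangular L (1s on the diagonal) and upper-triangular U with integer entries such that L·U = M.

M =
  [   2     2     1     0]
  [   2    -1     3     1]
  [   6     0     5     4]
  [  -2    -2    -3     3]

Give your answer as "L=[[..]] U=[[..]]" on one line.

L=[[1,0,0,0],[1,1,0,0],[3,2,1,0],[-1,0,1,1]] U=[[2,2,1,0],[0,-3,2,1],[0,0,-2,2],[0,0,0,1]]

  R1 -= 1·R0 → [0,-3,2,1]
  R2 -= 3·R0 → [0,-6,2,4]
  R3 -= -1·R0 → [0,0,-2,3]
  R2 -= 2·R1 → [0,0,-2,2]
  R3 -= 0·R1 → [0,0,-2,3]
  R3 -= 1·R2 → [0,0,0,1]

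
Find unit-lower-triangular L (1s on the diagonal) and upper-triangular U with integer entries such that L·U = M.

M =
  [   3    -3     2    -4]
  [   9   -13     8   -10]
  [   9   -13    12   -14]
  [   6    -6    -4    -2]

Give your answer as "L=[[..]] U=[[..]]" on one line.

  R1 -= 3·R0 → [0,-4,2,2]
  R2 -= 3·R0 → [0,-4,6,-2]
  R3 -= 2·R0 → [0,0,-8,6]
  R2 -= 1·R1 → [0,0,4,-4]
  R3 -= 0·R1 → [0,0,-8,6]
  R3 -= -2·R2 → [0,0,0,-2]

L=[[1,0,0,0],[3,1,0,0],[3,1,1,0],[2,0,-2,1]] U=[[3,-3,2,-4],[0,-4,2,2],[0,0,4,-4],[0,0,0,-2]]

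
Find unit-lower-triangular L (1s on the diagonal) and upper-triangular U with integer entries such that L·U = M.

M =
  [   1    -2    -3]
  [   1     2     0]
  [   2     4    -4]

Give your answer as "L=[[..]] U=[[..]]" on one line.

  row1 -= 1·row0 → [0,4,3]
  row2 -= 2·row0 → [0,8,2]
  row2 -= 2·row1 → [0,0,-4]

L=[[1,0,0],[1,1,0],[2,2,1]] U=[[1,-2,-3],[0,4,3],[0,0,-4]]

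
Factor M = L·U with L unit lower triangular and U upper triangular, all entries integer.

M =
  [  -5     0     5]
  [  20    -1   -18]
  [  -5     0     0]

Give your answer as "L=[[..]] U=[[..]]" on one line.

L=[[1,0,0],[-4,1,0],[1,0,1]] U=[[-5,0,5],[0,-1,2],[0,0,-5]]

  r1 -= -4·r0 → [0,-1,2]
  r2 -= 1·r0 → [0,0,-5]
  r2 -= 0·r1 → [0,0,-5]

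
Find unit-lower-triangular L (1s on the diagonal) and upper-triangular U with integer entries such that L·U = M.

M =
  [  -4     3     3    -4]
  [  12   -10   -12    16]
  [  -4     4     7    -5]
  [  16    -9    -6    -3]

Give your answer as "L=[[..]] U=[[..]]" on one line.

L=[[1,0,0,0],[-3,1,0,0],[1,-1,1,0],[-4,-3,-3,1]] U=[[-4,3,3,-4],[0,-1,-3,4],[0,0,1,3],[0,0,0,2]]

  r1 -= -3·r0 → [0,-1,-3,4]
  r2 -= 1·r0 → [0,1,4,-1]
  r3 -= -4·r0 → [0,3,6,-19]
  r2 -= -1·r1 → [0,0,1,3]
  r3 -= -3·r1 → [0,0,-3,-7]
  r3 -= -3·r2 → [0,0,0,2]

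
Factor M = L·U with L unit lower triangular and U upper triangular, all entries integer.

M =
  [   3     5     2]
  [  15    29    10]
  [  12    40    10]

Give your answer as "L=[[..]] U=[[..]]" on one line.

L=[[1,0,0],[5,1,0],[4,5,1]] U=[[3,5,2],[0,4,0],[0,0,2]]

  r1 -= 5·r0 → [0,4,0]
  r2 -= 4·r0 → [0,20,2]
  r2 -= 5·r1 → [0,0,2]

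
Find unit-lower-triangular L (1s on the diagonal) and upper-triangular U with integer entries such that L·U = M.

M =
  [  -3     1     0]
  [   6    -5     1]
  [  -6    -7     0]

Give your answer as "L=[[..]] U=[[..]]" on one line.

L=[[1,0,0],[-2,1,0],[2,3,1]] U=[[-3,1,0],[0,-3,1],[0,0,-3]]

  r1 -= -2·r0 → [0,-3,1]
  r2 -= 2·r0 → [0,-9,0]
  r2 -= 3·r1 → [0,0,-3]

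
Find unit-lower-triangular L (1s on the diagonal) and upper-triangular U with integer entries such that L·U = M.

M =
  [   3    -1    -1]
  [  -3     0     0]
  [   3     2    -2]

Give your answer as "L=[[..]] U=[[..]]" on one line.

L=[[1,0,0],[-1,1,0],[1,-3,1]] U=[[3,-1,-1],[0,-1,-1],[0,0,-4]]

  row1 -= -1·row0 → [0,-1,-1]
  row2 -= 1·row0 → [0,3,-1]
  row2 -= -3·row1 → [0,0,-4]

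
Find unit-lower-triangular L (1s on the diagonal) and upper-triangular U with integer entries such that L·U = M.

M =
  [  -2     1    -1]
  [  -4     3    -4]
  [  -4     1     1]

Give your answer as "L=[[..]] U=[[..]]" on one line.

L=[[1,0,0],[2,1,0],[2,-1,1]] U=[[-2,1,-1],[0,1,-2],[0,0,1]]

  row1 -= 2·row0 → [0,1,-2]
  row2 -= 2·row0 → [0,-1,3]
  row2 -= -1·row1 → [0,0,1]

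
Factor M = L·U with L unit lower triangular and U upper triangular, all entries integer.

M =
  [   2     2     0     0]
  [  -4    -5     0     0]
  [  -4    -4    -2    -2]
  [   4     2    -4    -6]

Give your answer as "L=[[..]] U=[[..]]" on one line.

L=[[1,0,0,0],[-2,1,0,0],[-2,0,1,0],[2,2,2,1]] U=[[2,2,0,0],[0,-1,0,0],[0,0,-2,-2],[0,0,0,-2]]

  R1 -= -2·R0 → [0,-1,0,0]
  R2 -= -2·R0 → [0,0,-2,-2]
  R3 -= 2·R0 → [0,-2,-4,-6]
  R2 -= 0·R1 → [0,0,-2,-2]
  R3 -= 2·R1 → [0,0,-4,-6]
  R3 -= 2·R2 → [0,0,0,-2]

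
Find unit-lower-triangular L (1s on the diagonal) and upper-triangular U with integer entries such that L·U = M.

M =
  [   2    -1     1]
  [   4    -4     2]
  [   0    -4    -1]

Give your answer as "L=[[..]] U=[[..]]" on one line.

  R1 -= 2·R0 → [0,-2,0]
  R2 -= 0·R0 → [0,-4,-1]
  R2 -= 2·R1 → [0,0,-1]

L=[[1,0,0],[2,1,0],[0,2,1]] U=[[2,-1,1],[0,-2,0],[0,0,-1]]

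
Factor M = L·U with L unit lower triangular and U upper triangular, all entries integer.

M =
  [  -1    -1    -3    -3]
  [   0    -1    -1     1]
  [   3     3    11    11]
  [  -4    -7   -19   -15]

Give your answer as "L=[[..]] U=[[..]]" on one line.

L=[[1,0,0,0],[0,1,0,0],[-3,0,1,0],[4,3,-2,1]] U=[[-1,-1,-3,-3],[0,-1,-1,1],[0,0,2,2],[0,0,0,-2]]

  r1 -= 0·r0 → [0,-1,-1,1]
  r2 -= -3·r0 → [0,0,2,2]
  r3 -= 4·r0 → [0,-3,-7,-3]
  r2 -= 0·r1 → [0,0,2,2]
  r3 -= 3·r1 → [0,0,-4,-6]
  r3 -= -2·r2 → [0,0,0,-2]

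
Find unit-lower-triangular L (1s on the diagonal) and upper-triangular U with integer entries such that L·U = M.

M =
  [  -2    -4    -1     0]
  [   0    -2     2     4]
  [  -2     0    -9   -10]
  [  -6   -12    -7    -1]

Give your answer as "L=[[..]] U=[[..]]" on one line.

L=[[1,0,0,0],[0,1,0,0],[1,-2,1,0],[3,0,1,1]] U=[[-2,-4,-1,0],[0,-2,2,4],[0,0,-4,-2],[0,0,0,1]]

  row1 -= 0·row0 → [0,-2,2,4]
  row2 -= 1·row0 → [0,4,-8,-10]
  row3 -= 3·row0 → [0,0,-4,-1]
  row2 -= -2·row1 → [0,0,-4,-2]
  row3 -= 0·row1 → [0,0,-4,-1]
  row3 -= 1·row2 → [0,0,0,1]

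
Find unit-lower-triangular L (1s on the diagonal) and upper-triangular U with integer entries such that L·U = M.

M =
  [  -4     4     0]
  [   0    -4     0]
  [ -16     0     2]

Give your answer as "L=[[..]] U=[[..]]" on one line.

L=[[1,0,0],[0,1,0],[4,4,1]] U=[[-4,4,0],[0,-4,0],[0,0,2]]

  r1 -= 0·r0 → [0,-4,0]
  r2 -= 4·r0 → [0,-16,2]
  r2 -= 4·r1 → [0,0,2]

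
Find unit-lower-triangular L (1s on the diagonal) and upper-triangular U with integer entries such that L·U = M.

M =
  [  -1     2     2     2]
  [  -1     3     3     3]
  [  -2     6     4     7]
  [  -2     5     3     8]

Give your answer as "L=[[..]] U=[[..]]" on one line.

  R1 -= 1·R0 → [0,1,1,1]
  R2 -= 2·R0 → [0,2,0,3]
  R3 -= 2·R0 → [0,1,-1,4]
  R2 -= 2·R1 → [0,0,-2,1]
  R3 -= 1·R1 → [0,0,-2,3]
  R3 -= 1·R2 → [0,0,0,2]

L=[[1,0,0,0],[1,1,0,0],[2,2,1,0],[2,1,1,1]] U=[[-1,2,2,2],[0,1,1,1],[0,0,-2,1],[0,0,0,2]]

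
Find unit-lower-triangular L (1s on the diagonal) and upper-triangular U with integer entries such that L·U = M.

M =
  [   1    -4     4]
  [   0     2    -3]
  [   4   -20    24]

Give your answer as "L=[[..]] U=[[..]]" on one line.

  r1 -= 0·r0 → [0,2,-3]
  r2 -= 4·r0 → [0,-4,8]
  r2 -= -2·r1 → [0,0,2]

L=[[1,0,0],[0,1,0],[4,-2,1]] U=[[1,-4,4],[0,2,-3],[0,0,2]]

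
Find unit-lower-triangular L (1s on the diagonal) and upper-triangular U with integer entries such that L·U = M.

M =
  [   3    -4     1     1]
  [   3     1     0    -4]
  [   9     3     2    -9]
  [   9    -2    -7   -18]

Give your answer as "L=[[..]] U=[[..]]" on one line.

L=[[1,0,0,0],[1,1,0,0],[3,3,1,0],[3,2,-4,1]] U=[[3,-4,1,1],[0,5,-1,-5],[0,0,2,3],[0,0,0,1]]

  row1 -= 1·row0 → [0,5,-1,-5]
  row2 -= 3·row0 → [0,15,-1,-12]
  row3 -= 3·row0 → [0,10,-10,-21]
  row2 -= 3·row1 → [0,0,2,3]
  row3 -= 2·row1 → [0,0,-8,-11]
  row3 -= -4·row2 → [0,0,0,1]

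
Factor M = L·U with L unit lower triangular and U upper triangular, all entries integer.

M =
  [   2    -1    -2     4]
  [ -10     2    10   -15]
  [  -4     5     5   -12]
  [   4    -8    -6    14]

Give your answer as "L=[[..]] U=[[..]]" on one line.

L=[[1,0,0,0],[-5,1,0,0],[-2,-1,1,0],[2,2,-2,1]] U=[[2,-1,-2,4],[0,-3,0,5],[0,0,1,1],[0,0,0,-2]]

  row1 -= -5·row0 → [0,-3,0,5]
  row2 -= -2·row0 → [0,3,1,-4]
  row3 -= 2·row0 → [0,-6,-2,6]
  row2 -= -1·row1 → [0,0,1,1]
  row3 -= 2·row1 → [0,0,-2,-4]
  row3 -= -2·row2 → [0,0,0,-2]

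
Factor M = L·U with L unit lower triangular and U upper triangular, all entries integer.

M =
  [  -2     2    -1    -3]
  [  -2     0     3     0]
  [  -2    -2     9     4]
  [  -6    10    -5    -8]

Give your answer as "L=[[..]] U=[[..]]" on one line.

L=[[1,0,0,0],[1,1,0,0],[1,2,1,0],[3,-2,3,1]] U=[[-2,2,-1,-3],[0,-2,4,3],[0,0,2,1],[0,0,0,4]]

  R1 -= 1·R0 → [0,-2,4,3]
  R2 -= 1·R0 → [0,-4,10,7]
  R3 -= 3·R0 → [0,4,-2,1]
  R2 -= 2·R1 → [0,0,2,1]
  R3 -= -2·R1 → [0,0,6,7]
  R3 -= 3·R2 → [0,0,0,4]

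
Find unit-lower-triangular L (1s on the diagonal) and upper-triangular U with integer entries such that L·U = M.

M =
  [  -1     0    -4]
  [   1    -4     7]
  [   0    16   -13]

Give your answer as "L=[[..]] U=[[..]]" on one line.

  R1 -= -1·R0 → [0,-4,3]
  R2 -= 0·R0 → [0,16,-13]
  R2 -= -4·R1 → [0,0,-1]

L=[[1,0,0],[-1,1,0],[0,-4,1]] U=[[-1,0,-4],[0,-4,3],[0,0,-1]]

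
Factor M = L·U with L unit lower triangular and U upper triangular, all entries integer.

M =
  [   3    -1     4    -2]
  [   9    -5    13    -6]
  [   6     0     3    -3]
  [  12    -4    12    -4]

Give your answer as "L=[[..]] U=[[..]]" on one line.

L=[[1,0,0,0],[3,1,0,0],[2,-1,1,0],[4,0,1,1]] U=[[3,-1,4,-2],[0,-2,1,0],[0,0,-4,1],[0,0,0,3]]

  row1 -= 3·row0 → [0,-2,1,0]
  row2 -= 2·row0 → [0,2,-5,1]
  row3 -= 4·row0 → [0,0,-4,4]
  row2 -= -1·row1 → [0,0,-4,1]
  row3 -= 0·row1 → [0,0,-4,4]
  row3 -= 1·row2 → [0,0,0,3]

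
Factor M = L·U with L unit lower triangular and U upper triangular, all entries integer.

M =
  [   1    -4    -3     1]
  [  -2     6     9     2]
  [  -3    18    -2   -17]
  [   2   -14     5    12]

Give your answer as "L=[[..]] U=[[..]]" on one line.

  r1 -= -2·r0 → [0,-2,3,4]
  r2 -= -3·r0 → [0,6,-11,-14]
  r3 -= 2·r0 → [0,-6,11,10]
  r2 -= -3·r1 → [0,0,-2,-2]
  r3 -= 3·r1 → [0,0,2,-2]
  r3 -= -1·r2 → [0,0,0,-4]

L=[[1,0,0,0],[-2,1,0,0],[-3,-3,1,0],[2,3,-1,1]] U=[[1,-4,-3,1],[0,-2,3,4],[0,0,-2,-2],[0,0,0,-4]]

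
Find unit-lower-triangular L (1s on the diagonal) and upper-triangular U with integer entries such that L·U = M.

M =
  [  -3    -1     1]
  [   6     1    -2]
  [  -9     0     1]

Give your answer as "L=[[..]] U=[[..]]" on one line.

  R1 -= -2·R0 → [0,-1,0]
  R2 -= 3·R0 → [0,3,-2]
  R2 -= -3·R1 → [0,0,-2]

L=[[1,0,0],[-2,1,0],[3,-3,1]] U=[[-3,-1,1],[0,-1,0],[0,0,-2]]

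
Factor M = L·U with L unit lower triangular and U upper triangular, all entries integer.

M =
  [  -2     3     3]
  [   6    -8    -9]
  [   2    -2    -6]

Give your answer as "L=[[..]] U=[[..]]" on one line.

  R1 -= -3·R0 → [0,1,0]
  R2 -= -1·R0 → [0,1,-3]
  R2 -= 1·R1 → [0,0,-3]

L=[[1,0,0],[-3,1,0],[-1,1,1]] U=[[-2,3,3],[0,1,0],[0,0,-3]]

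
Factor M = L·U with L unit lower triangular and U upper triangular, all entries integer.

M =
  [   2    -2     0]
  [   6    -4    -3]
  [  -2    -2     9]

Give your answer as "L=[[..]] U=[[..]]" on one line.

  row1 -= 3·row0 → [0,2,-3]
  row2 -= -1·row0 → [0,-4,9]
  row2 -= -2·row1 → [0,0,3]

L=[[1,0,0],[3,1,0],[-1,-2,1]] U=[[2,-2,0],[0,2,-3],[0,0,3]]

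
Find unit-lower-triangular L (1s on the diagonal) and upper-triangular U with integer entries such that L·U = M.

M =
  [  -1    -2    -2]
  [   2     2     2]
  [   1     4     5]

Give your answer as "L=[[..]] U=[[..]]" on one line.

L=[[1,0,0],[-2,1,0],[-1,-1,1]] U=[[-1,-2,-2],[0,-2,-2],[0,0,1]]

  row1 -= -2·row0 → [0,-2,-2]
  row2 -= -1·row0 → [0,2,3]
  row2 -= -1·row1 → [0,0,1]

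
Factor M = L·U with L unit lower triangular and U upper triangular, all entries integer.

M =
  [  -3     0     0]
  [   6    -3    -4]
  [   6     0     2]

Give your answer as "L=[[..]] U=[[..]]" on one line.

L=[[1,0,0],[-2,1,0],[-2,0,1]] U=[[-3,0,0],[0,-3,-4],[0,0,2]]

  row1 -= -2·row0 → [0,-3,-4]
  row2 -= -2·row0 → [0,0,2]
  row2 -= 0·row1 → [0,0,2]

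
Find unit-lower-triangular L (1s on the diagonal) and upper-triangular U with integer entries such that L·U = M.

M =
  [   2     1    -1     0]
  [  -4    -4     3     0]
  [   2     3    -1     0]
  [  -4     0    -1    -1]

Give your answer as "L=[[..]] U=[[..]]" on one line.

  R1 -= -2·R0 → [0,-2,1,0]
  R2 -= 1·R0 → [0,2,0,0]
  R3 -= -2·R0 → [0,2,-3,-1]
  R2 -= -1·R1 → [0,0,1,0]
  R3 -= -1·R1 → [0,0,-2,-1]
  R3 -= -2·R2 → [0,0,0,-1]

L=[[1,0,0,0],[-2,1,0,0],[1,-1,1,0],[-2,-1,-2,1]] U=[[2,1,-1,0],[0,-2,1,0],[0,0,1,0],[0,0,0,-1]]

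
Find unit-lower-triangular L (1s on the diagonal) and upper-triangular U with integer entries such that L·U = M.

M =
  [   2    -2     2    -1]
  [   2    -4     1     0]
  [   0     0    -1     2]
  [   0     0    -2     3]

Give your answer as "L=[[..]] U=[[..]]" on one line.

L=[[1,0,0,0],[1,1,0,0],[0,0,1,0],[0,0,2,1]] U=[[2,-2,2,-1],[0,-2,-1,1],[0,0,-1,2],[0,0,0,-1]]

  R1 -= 1·R0 → [0,-2,-1,1]
  R2 -= 0·R0 → [0,0,-1,2]
  R3 -= 0·R0 → [0,0,-2,3]
  R2 -= 0·R1 → [0,0,-1,2]
  R3 -= 0·R1 → [0,0,-2,3]
  R3 -= 2·R2 → [0,0,0,-1]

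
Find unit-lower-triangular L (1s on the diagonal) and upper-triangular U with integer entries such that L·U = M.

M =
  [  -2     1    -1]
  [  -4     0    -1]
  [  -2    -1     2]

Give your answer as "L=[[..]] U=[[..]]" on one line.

L=[[1,0,0],[2,1,0],[1,1,1]] U=[[-2,1,-1],[0,-2,1],[0,0,2]]

  row1 -= 2·row0 → [0,-2,1]
  row2 -= 1·row0 → [0,-2,3]
  row2 -= 1·row1 → [0,0,2]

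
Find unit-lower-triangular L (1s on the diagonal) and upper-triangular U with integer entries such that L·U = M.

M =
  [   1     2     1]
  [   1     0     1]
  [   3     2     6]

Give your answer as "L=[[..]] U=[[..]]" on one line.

L=[[1,0,0],[1,1,0],[3,2,1]] U=[[1,2,1],[0,-2,0],[0,0,3]]

  R1 -= 1·R0 → [0,-2,0]
  R2 -= 3·R0 → [0,-4,3]
  R2 -= 2·R1 → [0,0,3]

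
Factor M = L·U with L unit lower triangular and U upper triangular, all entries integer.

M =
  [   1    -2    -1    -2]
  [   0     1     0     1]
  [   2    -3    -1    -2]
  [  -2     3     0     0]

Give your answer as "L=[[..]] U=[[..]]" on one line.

L=[[1,0,0,0],[0,1,0,0],[2,1,1,0],[-2,-1,-2,1]] U=[[1,-2,-1,-2],[0,1,0,1],[0,0,1,1],[0,0,0,-1]]

  r1 -= 0·r0 → [0,1,0,1]
  r2 -= 2·r0 → [0,1,1,2]
  r3 -= -2·r0 → [0,-1,-2,-4]
  r2 -= 1·r1 → [0,0,1,1]
  r3 -= -1·r1 → [0,0,-2,-3]
  r3 -= -2·r2 → [0,0,0,-1]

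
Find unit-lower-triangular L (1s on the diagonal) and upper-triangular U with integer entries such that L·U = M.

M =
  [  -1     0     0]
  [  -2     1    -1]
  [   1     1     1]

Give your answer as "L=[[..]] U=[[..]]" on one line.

L=[[1,0,0],[2,1,0],[-1,1,1]] U=[[-1,0,0],[0,1,-1],[0,0,2]]

  r1 -= 2·r0 → [0,1,-1]
  r2 -= -1·r0 → [0,1,1]
  r2 -= 1·r1 → [0,0,2]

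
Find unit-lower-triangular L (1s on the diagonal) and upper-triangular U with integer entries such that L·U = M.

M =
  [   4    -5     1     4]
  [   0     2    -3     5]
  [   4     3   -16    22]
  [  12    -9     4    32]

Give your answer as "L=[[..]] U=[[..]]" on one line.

  r1 -= 0·r0 → [0,2,-3,5]
  r2 -= 1·r0 → [0,8,-17,18]
  r3 -= 3·r0 → [0,6,1,20]
  r2 -= 4·r1 → [0,0,-5,-2]
  r3 -= 3·r1 → [0,0,10,5]
  r3 -= -2·r2 → [0,0,0,1]

L=[[1,0,0,0],[0,1,0,0],[1,4,1,0],[3,3,-2,1]] U=[[4,-5,1,4],[0,2,-3,5],[0,0,-5,-2],[0,0,0,1]]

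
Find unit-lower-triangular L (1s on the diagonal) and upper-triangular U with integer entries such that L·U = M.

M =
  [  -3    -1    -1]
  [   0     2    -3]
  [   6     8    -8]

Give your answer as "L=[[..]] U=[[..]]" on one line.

  r1 -= 0·r0 → [0,2,-3]
  r2 -= -2·r0 → [0,6,-10]
  r2 -= 3·r1 → [0,0,-1]

L=[[1,0,0],[0,1,0],[-2,3,1]] U=[[-3,-1,-1],[0,2,-3],[0,0,-1]]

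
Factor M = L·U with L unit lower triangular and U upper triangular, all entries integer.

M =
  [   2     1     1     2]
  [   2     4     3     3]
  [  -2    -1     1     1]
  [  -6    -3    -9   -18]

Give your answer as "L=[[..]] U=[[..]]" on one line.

  row1 -= 1·row0 → [0,3,2,1]
  row2 -= -1·row0 → [0,0,2,3]
  row3 -= -3·row0 → [0,0,-6,-12]
  row2 -= 0·row1 → [0,0,2,3]
  row3 -= 0·row1 → [0,0,-6,-12]
  row3 -= -3·row2 → [0,0,0,-3]

L=[[1,0,0,0],[1,1,0,0],[-1,0,1,0],[-3,0,-3,1]] U=[[2,1,1,2],[0,3,2,1],[0,0,2,3],[0,0,0,-3]]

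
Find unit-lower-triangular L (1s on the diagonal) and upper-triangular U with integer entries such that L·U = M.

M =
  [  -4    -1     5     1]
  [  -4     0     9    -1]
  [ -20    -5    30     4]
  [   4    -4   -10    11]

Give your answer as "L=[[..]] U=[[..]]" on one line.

  R1 -= 1·R0 → [0,1,4,-2]
  R2 -= 5·R0 → [0,0,5,-1]
  R3 -= -1·R0 → [0,-5,-5,12]
  R2 -= 0·R1 → [0,0,5,-1]
  R3 -= -5·R1 → [0,0,15,2]
  R3 -= 3·R2 → [0,0,0,5]

L=[[1,0,0,0],[1,1,0,0],[5,0,1,0],[-1,-5,3,1]] U=[[-4,-1,5,1],[0,1,4,-2],[0,0,5,-1],[0,0,0,5]]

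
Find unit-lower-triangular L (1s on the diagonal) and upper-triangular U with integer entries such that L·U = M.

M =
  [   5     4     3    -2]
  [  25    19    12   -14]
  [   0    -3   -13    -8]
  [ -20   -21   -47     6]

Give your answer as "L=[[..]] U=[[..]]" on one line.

L=[[1,0,0,0],[5,1,0,0],[0,3,1,0],[-4,5,5,1]] U=[[5,4,3,-2],[0,-1,-3,-4],[0,0,-4,4],[0,0,0,-2]]

  R1 -= 5·R0 → [0,-1,-3,-4]
  R2 -= 0·R0 → [0,-3,-13,-8]
  R3 -= -4·R0 → [0,-5,-35,-2]
  R2 -= 3·R1 → [0,0,-4,4]
  R3 -= 5·R1 → [0,0,-20,18]
  R3 -= 5·R2 → [0,0,0,-2]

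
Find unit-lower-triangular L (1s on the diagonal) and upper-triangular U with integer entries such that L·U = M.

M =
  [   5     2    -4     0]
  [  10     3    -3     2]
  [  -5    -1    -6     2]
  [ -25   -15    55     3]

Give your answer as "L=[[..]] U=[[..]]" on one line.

  row1 -= 2·row0 → [0,-1,5,2]
  row2 -= -1·row0 → [0,1,-10,2]
  row3 -= -5·row0 → [0,-5,35,3]
  row2 -= -1·row1 → [0,0,-5,4]
  row3 -= 5·row1 → [0,0,10,-7]
  row3 -= -2·row2 → [0,0,0,1]

L=[[1,0,0,0],[2,1,0,0],[-1,-1,1,0],[-5,5,-2,1]] U=[[5,2,-4,0],[0,-1,5,2],[0,0,-5,4],[0,0,0,1]]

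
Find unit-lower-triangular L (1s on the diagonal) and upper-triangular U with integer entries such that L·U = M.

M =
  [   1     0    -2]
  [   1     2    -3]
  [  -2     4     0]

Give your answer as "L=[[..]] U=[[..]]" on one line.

  r1 -= 1·r0 → [0,2,-1]
  r2 -= -2·r0 → [0,4,-4]
  r2 -= 2·r1 → [0,0,-2]

L=[[1,0,0],[1,1,0],[-2,2,1]] U=[[1,0,-2],[0,2,-1],[0,0,-2]]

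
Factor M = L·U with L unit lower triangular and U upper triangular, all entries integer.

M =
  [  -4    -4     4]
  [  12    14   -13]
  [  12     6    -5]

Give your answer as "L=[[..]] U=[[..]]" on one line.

  r1 -= -3·r0 → [0,2,-1]
  r2 -= -3·r0 → [0,-6,7]
  r2 -= -3·r1 → [0,0,4]

L=[[1,0,0],[-3,1,0],[-3,-3,1]] U=[[-4,-4,4],[0,2,-1],[0,0,4]]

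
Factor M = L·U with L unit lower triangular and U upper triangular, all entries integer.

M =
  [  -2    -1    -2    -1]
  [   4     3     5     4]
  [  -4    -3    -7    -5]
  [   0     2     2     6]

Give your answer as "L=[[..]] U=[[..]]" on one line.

L=[[1,0,0,0],[-2,1,0,0],[2,-1,1,0],[0,2,0,1]] U=[[-2,-1,-2,-1],[0,1,1,2],[0,0,-2,-1],[0,0,0,2]]

  row1 -= -2·row0 → [0,1,1,2]
  row2 -= 2·row0 → [0,-1,-3,-3]
  row3 -= 0·row0 → [0,2,2,6]
  row2 -= -1·row1 → [0,0,-2,-1]
  row3 -= 2·row1 → [0,0,0,2]
  row3 -= 0·row2 → [0,0,0,2]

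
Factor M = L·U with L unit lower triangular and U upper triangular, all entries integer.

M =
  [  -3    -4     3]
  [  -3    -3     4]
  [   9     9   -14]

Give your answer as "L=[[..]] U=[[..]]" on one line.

  r1 -= 1·r0 → [0,1,1]
  r2 -= -3·r0 → [0,-3,-5]
  r2 -= -3·r1 → [0,0,-2]

L=[[1,0,0],[1,1,0],[-3,-3,1]] U=[[-3,-4,3],[0,1,1],[0,0,-2]]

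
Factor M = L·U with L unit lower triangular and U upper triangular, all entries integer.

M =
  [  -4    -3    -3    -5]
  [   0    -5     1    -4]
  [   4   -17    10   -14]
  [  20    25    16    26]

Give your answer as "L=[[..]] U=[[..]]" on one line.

L=[[1,0,0,0],[0,1,0,0],[-1,4,1,0],[-5,-2,1,1]] U=[[-4,-3,-3,-5],[0,-5,1,-4],[0,0,3,-3],[0,0,0,-4]]

  r1 -= 0·r0 → [0,-5,1,-4]
  r2 -= -1·r0 → [0,-20,7,-19]
  r3 -= -5·r0 → [0,10,1,1]
  r2 -= 4·r1 → [0,0,3,-3]
  r3 -= -2·r1 → [0,0,3,-7]
  r3 -= 1·r2 → [0,0,0,-4]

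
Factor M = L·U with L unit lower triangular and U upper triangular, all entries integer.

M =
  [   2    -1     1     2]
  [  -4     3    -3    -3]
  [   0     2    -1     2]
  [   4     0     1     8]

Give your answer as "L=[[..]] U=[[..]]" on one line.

L=[[1,0,0,0],[-2,1,0,0],[0,2,1,0],[2,2,1,1]] U=[[2,-1,1,2],[0,1,-1,1],[0,0,1,0],[0,0,0,2]]

  R1 -= -2·R0 → [0,1,-1,1]
  R2 -= 0·R0 → [0,2,-1,2]
  R3 -= 2·R0 → [0,2,-1,4]
  R2 -= 2·R1 → [0,0,1,0]
  R3 -= 2·R1 → [0,0,1,2]
  R3 -= 1·R2 → [0,0,0,2]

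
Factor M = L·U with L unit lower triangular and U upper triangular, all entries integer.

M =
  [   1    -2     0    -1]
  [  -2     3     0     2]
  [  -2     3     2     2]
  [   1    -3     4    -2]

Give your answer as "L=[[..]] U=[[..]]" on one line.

L=[[1,0,0,0],[-2,1,0,0],[-2,1,1,0],[1,1,2,1]] U=[[1,-2,0,-1],[0,-1,0,0],[0,0,2,0],[0,0,0,-1]]

  R1 -= -2·R0 → [0,-1,0,0]
  R2 -= -2·R0 → [0,-1,2,0]
  R3 -= 1·R0 → [0,-1,4,-1]
  R2 -= 1·R1 → [0,0,2,0]
  R3 -= 1·R1 → [0,0,4,-1]
  R3 -= 2·R2 → [0,0,0,-1]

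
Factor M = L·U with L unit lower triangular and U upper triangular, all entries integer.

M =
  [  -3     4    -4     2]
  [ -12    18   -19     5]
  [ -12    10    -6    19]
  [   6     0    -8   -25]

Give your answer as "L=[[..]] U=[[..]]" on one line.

  R1 -= 4·R0 → [0,2,-3,-3]
  R2 -= 4·R0 → [0,-6,10,11]
  R3 -= -2·R0 → [0,8,-16,-21]
  R2 -= -3·R1 → [0,0,1,2]
  R3 -= 4·R1 → [0,0,-4,-9]
  R3 -= -4·R2 → [0,0,0,-1]

L=[[1,0,0,0],[4,1,0,0],[4,-3,1,0],[-2,4,-4,1]] U=[[-3,4,-4,2],[0,2,-3,-3],[0,0,1,2],[0,0,0,-1]]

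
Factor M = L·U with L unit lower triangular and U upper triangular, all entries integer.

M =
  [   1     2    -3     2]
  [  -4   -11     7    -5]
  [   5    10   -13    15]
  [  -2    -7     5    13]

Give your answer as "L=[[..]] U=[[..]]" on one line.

  R1 -= -4·R0 → [0,-3,-5,3]
  R2 -= 5·R0 → [0,0,2,5]
  R3 -= -2·R0 → [0,-3,-1,17]
  R2 -= 0·R1 → [0,0,2,5]
  R3 -= 1·R1 → [0,0,4,14]
  R3 -= 2·R2 → [0,0,0,4]

L=[[1,0,0,0],[-4,1,0,0],[5,0,1,0],[-2,1,2,1]] U=[[1,2,-3,2],[0,-3,-5,3],[0,0,2,5],[0,0,0,4]]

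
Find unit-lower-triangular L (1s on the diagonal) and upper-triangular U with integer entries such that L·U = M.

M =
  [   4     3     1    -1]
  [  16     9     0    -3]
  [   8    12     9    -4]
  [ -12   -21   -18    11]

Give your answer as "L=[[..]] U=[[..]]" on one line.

  R1 -= 4·R0 → [0,-3,-4,1]
  R2 -= 2·R0 → [0,6,7,-2]
  R3 -= -3·R0 → [0,-12,-15,8]
  R2 -= -2·R1 → [0,0,-1,0]
  R3 -= 4·R1 → [0,0,1,4]
  R3 -= -1·R2 → [0,0,0,4]

L=[[1,0,0,0],[4,1,0,0],[2,-2,1,0],[-3,4,-1,1]] U=[[4,3,1,-1],[0,-3,-4,1],[0,0,-1,0],[0,0,0,4]]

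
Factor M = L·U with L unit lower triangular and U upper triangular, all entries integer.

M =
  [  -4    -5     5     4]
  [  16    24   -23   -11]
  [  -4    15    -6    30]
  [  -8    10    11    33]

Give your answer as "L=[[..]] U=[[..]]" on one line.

L=[[1,0,0,0],[-4,1,0,0],[1,5,1,0],[2,5,4,1]] U=[[-4,-5,5,4],[0,4,-3,5],[0,0,4,1],[0,0,0,-4]]

  R1 -= -4·R0 → [0,4,-3,5]
  R2 -= 1·R0 → [0,20,-11,26]
  R3 -= 2·R0 → [0,20,1,25]
  R2 -= 5·R1 → [0,0,4,1]
  R3 -= 5·R1 → [0,0,16,0]
  R3 -= 4·R2 → [0,0,0,-4]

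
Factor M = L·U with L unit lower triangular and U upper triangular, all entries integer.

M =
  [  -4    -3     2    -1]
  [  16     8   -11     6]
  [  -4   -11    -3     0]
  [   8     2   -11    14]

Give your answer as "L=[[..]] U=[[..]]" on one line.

L=[[1,0,0,0],[-4,1,0,0],[1,2,1,0],[-2,1,-4,1]] U=[[-4,-3,2,-1],[0,-4,-3,2],[0,0,1,-3],[0,0,0,-2]]

  r1 -= -4·r0 → [0,-4,-3,2]
  r2 -= 1·r0 → [0,-8,-5,1]
  r3 -= -2·r0 → [0,-4,-7,12]
  r2 -= 2·r1 → [0,0,1,-3]
  r3 -= 1·r1 → [0,0,-4,10]
  r3 -= -4·r2 → [0,0,0,-2]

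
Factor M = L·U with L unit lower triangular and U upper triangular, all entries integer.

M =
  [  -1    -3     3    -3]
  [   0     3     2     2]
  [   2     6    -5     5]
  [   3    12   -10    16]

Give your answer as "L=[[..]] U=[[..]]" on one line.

  r1 -= 0·r0 → [0,3,2,2]
  r2 -= -2·r0 → [0,0,1,-1]
  r3 -= -3·r0 → [0,3,-1,7]
  r2 -= 0·r1 → [0,0,1,-1]
  r3 -= 1·r1 → [0,0,-3,5]
  r3 -= -3·r2 → [0,0,0,2]

L=[[1,0,0,0],[0,1,0,0],[-2,0,1,0],[-3,1,-3,1]] U=[[-1,-3,3,-3],[0,3,2,2],[0,0,1,-1],[0,0,0,2]]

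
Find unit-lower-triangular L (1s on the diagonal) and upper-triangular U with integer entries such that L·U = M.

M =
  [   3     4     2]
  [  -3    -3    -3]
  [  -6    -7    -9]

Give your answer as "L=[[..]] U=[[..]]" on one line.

L=[[1,0,0],[-1,1,0],[-2,1,1]] U=[[3,4,2],[0,1,-1],[0,0,-4]]

  row1 -= -1·row0 → [0,1,-1]
  row2 -= -2·row0 → [0,1,-5]
  row2 -= 1·row1 → [0,0,-4]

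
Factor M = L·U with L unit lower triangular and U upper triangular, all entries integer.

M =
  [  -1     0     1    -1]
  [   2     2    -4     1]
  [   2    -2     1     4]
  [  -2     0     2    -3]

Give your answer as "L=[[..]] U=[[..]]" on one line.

  R1 -= -2·R0 → [0,2,-2,-1]
  R2 -= -2·R0 → [0,-2,3,2]
  R3 -= 2·R0 → [0,0,0,-1]
  R2 -= -1·R1 → [0,0,1,1]
  R3 -= 0·R1 → [0,0,0,-1]
  R3 -= 0·R2 → [0,0,0,-1]

L=[[1,0,0,0],[-2,1,0,0],[-2,-1,1,0],[2,0,0,1]] U=[[-1,0,1,-1],[0,2,-2,-1],[0,0,1,1],[0,0,0,-1]]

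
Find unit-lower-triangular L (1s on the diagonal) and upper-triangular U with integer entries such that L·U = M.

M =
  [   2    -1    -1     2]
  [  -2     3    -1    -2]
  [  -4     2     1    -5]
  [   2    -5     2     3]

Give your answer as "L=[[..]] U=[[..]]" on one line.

L=[[1,0,0,0],[-1,1,0,0],[-2,0,1,0],[1,-2,1,1]] U=[[2,-1,-1,2],[0,2,-2,0],[0,0,-1,-1],[0,0,0,2]]

  R1 -= -1·R0 → [0,2,-2,0]
  R2 -= -2·R0 → [0,0,-1,-1]
  R3 -= 1·R0 → [0,-4,3,1]
  R2 -= 0·R1 → [0,0,-1,-1]
  R3 -= -2·R1 → [0,0,-1,1]
  R3 -= 1·R2 → [0,0,0,2]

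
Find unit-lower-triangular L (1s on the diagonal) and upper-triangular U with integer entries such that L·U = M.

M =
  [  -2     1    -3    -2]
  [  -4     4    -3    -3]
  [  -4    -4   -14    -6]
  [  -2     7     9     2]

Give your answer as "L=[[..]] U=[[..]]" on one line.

  R1 -= 2·R0 → [0,2,3,1]
  R2 -= 2·R0 → [0,-6,-8,-2]
  R3 -= 1·R0 → [0,6,12,4]
  R2 -= -3·R1 → [0,0,1,1]
  R3 -= 3·R1 → [0,0,3,1]
  R3 -= 3·R2 → [0,0,0,-2]

L=[[1,0,0,0],[2,1,0,0],[2,-3,1,0],[1,3,3,1]] U=[[-2,1,-3,-2],[0,2,3,1],[0,0,1,1],[0,0,0,-2]]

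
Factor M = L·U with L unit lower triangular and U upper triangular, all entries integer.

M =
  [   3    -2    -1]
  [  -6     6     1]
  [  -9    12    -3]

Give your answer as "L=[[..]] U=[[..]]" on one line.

  r1 -= -2·r0 → [0,2,-1]
  r2 -= -3·r0 → [0,6,-6]
  r2 -= 3·r1 → [0,0,-3]

L=[[1,0,0],[-2,1,0],[-3,3,1]] U=[[3,-2,-1],[0,2,-1],[0,0,-3]]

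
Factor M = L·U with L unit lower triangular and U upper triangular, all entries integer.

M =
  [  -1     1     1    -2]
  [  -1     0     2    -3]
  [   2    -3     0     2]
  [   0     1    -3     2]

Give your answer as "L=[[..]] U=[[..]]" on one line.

L=[[1,0,0,0],[1,1,0,0],[-2,1,1,0],[0,-1,-2,1]] U=[[-1,1,1,-2],[0,-1,1,-1],[0,0,1,-1],[0,0,0,-1]]

  r1 -= 1·r0 → [0,-1,1,-1]
  r2 -= -2·r0 → [0,-1,2,-2]
  r3 -= 0·r0 → [0,1,-3,2]
  r2 -= 1·r1 → [0,0,1,-1]
  r3 -= -1·r1 → [0,0,-2,1]
  r3 -= -2·r2 → [0,0,0,-1]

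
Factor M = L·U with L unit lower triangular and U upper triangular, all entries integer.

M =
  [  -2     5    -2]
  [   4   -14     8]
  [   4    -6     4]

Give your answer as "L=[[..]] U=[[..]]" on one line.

L=[[1,0,0],[-2,1,0],[-2,-1,1]] U=[[-2,5,-2],[0,-4,4],[0,0,4]]

  R1 -= -2·R0 → [0,-4,4]
  R2 -= -2·R0 → [0,4,0]
  R2 -= -1·R1 → [0,0,4]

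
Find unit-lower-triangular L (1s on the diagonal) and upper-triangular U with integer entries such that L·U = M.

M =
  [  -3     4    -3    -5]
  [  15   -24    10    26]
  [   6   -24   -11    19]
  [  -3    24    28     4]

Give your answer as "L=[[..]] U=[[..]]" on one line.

  row1 -= -5·row0 → [0,-4,-5,1]
  row2 -= -2·row0 → [0,-16,-17,9]
  row3 -= 1·row0 → [0,20,31,9]
  row2 -= 4·row1 → [0,0,3,5]
  row3 -= -5·row1 → [0,0,6,14]
  row3 -= 2·row2 → [0,0,0,4]

L=[[1,0,0,0],[-5,1,0,0],[-2,4,1,0],[1,-5,2,1]] U=[[-3,4,-3,-5],[0,-4,-5,1],[0,0,3,5],[0,0,0,4]]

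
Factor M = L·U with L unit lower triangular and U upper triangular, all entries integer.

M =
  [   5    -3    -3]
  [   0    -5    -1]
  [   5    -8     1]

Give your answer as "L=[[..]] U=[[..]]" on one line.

L=[[1,0,0],[0,1,0],[1,1,1]] U=[[5,-3,-3],[0,-5,-1],[0,0,5]]

  R1 -= 0·R0 → [0,-5,-1]
  R2 -= 1·R0 → [0,-5,4]
  R2 -= 1·R1 → [0,0,5]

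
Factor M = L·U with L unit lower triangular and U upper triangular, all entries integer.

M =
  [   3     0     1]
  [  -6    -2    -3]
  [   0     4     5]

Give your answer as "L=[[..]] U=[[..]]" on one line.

  row1 -= -2·row0 → [0,-2,-1]
  row2 -= 0·row0 → [0,4,5]
  row2 -= -2·row1 → [0,0,3]

L=[[1,0,0],[-2,1,0],[0,-2,1]] U=[[3,0,1],[0,-2,-1],[0,0,3]]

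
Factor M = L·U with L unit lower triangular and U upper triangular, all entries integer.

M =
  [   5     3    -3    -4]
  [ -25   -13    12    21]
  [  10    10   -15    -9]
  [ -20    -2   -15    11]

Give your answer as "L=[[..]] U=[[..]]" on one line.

L=[[1,0,0,0],[-5,1,0,0],[2,2,1,0],[-4,5,4,1]] U=[[5,3,-3,-4],[0,2,-3,1],[0,0,-3,-3],[0,0,0,2]]

  R1 -= -5·R0 → [0,2,-3,1]
  R2 -= 2·R0 → [0,4,-9,-1]
  R3 -= -4·R0 → [0,10,-27,-5]
  R2 -= 2·R1 → [0,0,-3,-3]
  R3 -= 5·R1 → [0,0,-12,-10]
  R3 -= 4·R2 → [0,0,0,2]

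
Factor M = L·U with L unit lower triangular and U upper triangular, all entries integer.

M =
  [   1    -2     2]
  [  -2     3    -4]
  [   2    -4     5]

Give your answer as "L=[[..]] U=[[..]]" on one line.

L=[[1,0,0],[-2,1,0],[2,0,1]] U=[[1,-2,2],[0,-1,0],[0,0,1]]

  r1 -= -2·r0 → [0,-1,0]
  r2 -= 2·r0 → [0,0,1]
  r2 -= 0·r1 → [0,0,1]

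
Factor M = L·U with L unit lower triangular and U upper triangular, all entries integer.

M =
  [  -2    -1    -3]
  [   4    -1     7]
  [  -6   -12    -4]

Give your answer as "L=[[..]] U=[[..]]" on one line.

  r1 -= -2·r0 → [0,-3,1]
  r2 -= 3·r0 → [0,-9,5]
  r2 -= 3·r1 → [0,0,2]

L=[[1,0,0],[-2,1,0],[3,3,1]] U=[[-2,-1,-3],[0,-3,1],[0,0,2]]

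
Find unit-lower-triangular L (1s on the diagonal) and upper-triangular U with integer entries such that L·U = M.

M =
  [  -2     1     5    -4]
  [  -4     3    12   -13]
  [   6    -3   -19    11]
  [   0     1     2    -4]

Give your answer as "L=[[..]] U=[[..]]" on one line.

L=[[1,0,0,0],[2,1,0,0],[-3,0,1,0],[0,1,0,1]] U=[[-2,1,5,-4],[0,1,2,-5],[0,0,-4,-1],[0,0,0,1]]

  R1 -= 2·R0 → [0,1,2,-5]
  R2 -= -3·R0 → [0,0,-4,-1]
  R3 -= 0·R0 → [0,1,2,-4]
  R2 -= 0·R1 → [0,0,-4,-1]
  R3 -= 1·R1 → [0,0,0,1]
  R3 -= 0·R2 → [0,0,0,1]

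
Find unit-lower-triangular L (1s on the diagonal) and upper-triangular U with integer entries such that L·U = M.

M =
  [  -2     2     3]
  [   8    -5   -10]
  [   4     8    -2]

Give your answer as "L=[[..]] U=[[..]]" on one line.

L=[[1,0,0],[-4,1,0],[-2,4,1]] U=[[-2,2,3],[0,3,2],[0,0,-4]]

  row1 -= -4·row0 → [0,3,2]
  row2 -= -2·row0 → [0,12,4]
  row2 -= 4·row1 → [0,0,-4]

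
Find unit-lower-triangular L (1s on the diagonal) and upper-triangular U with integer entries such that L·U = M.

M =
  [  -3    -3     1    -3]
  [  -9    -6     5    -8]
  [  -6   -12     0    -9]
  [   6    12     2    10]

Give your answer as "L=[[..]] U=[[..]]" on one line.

  R1 -= 3·R0 → [0,3,2,1]
  R2 -= 2·R0 → [0,-6,-2,-3]
  R3 -= -2·R0 → [0,6,4,4]
  R2 -= -2·R1 → [0,0,2,-1]
  R3 -= 2·R1 → [0,0,0,2]
  R3 -= 0·R2 → [0,0,0,2]

L=[[1,0,0,0],[3,1,0,0],[2,-2,1,0],[-2,2,0,1]] U=[[-3,-3,1,-3],[0,3,2,1],[0,0,2,-1],[0,0,0,2]]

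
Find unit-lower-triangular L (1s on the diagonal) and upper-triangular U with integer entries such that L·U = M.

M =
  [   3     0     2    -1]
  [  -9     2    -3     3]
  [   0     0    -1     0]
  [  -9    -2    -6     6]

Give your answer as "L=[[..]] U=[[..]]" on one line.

  R1 -= -3·R0 → [0,2,3,0]
  R2 -= 0·R0 → [0,0,-1,0]
  R3 -= -3·R0 → [0,-2,0,3]
  R2 -= 0·R1 → [0,0,-1,0]
  R3 -= -1·R1 → [0,0,3,3]
  R3 -= -3·R2 → [0,0,0,3]

L=[[1,0,0,0],[-3,1,0,0],[0,0,1,0],[-3,-1,-3,1]] U=[[3,0,2,-1],[0,2,3,0],[0,0,-1,0],[0,0,0,3]]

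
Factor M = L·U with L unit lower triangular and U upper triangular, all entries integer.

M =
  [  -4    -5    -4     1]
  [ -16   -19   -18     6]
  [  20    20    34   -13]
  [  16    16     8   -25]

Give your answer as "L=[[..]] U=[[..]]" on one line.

  R1 -= 4·R0 → [0,1,-2,2]
  R2 -= -5·R0 → [0,-5,14,-8]
  R3 -= -4·R0 → [0,-4,-8,-21]
  R2 -= -5·R1 → [0,0,4,2]
  R3 -= -4·R1 → [0,0,-16,-13]
  R3 -= -4·R2 → [0,0,0,-5]

L=[[1,0,0,0],[4,1,0,0],[-5,-5,1,0],[-4,-4,-4,1]] U=[[-4,-5,-4,1],[0,1,-2,2],[0,0,4,2],[0,0,0,-5]]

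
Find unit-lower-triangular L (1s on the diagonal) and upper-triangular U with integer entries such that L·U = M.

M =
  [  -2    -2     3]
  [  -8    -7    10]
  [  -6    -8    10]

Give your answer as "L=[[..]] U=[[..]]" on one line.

  r1 -= 4·r0 → [0,1,-2]
  r2 -= 3·r0 → [0,-2,1]
  r2 -= -2·r1 → [0,0,-3]

L=[[1,0,0],[4,1,0],[3,-2,1]] U=[[-2,-2,3],[0,1,-2],[0,0,-3]]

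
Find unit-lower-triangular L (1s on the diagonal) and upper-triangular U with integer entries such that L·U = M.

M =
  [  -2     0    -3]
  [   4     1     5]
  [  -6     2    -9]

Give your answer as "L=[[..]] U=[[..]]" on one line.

  R1 -= -2·R0 → [0,1,-1]
  R2 -= 3·R0 → [0,2,0]
  R2 -= 2·R1 → [0,0,2]

L=[[1,0,0],[-2,1,0],[3,2,1]] U=[[-2,0,-3],[0,1,-1],[0,0,2]]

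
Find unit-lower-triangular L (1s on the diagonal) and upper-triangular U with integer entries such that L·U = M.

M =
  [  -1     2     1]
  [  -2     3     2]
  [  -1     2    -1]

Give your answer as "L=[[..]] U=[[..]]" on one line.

L=[[1,0,0],[2,1,0],[1,0,1]] U=[[-1,2,1],[0,-1,0],[0,0,-2]]

  R1 -= 2·R0 → [0,-1,0]
  R2 -= 1·R0 → [0,0,-2]
  R2 -= 0·R1 → [0,0,-2]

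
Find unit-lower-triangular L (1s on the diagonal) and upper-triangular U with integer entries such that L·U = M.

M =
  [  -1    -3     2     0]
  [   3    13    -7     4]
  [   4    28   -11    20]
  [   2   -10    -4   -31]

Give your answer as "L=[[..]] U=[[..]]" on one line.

  r1 -= -3·r0 → [0,4,-1,4]
  r2 -= -4·r0 → [0,16,-3,20]
  r3 -= -2·r0 → [0,-16,0,-31]
  r2 -= 4·r1 → [0,0,1,4]
  r3 -= -4·r1 → [0,0,-4,-15]
  r3 -= -4·r2 → [0,0,0,1]

L=[[1,0,0,0],[-3,1,0,0],[-4,4,1,0],[-2,-4,-4,1]] U=[[-1,-3,2,0],[0,4,-1,4],[0,0,1,4],[0,0,0,1]]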